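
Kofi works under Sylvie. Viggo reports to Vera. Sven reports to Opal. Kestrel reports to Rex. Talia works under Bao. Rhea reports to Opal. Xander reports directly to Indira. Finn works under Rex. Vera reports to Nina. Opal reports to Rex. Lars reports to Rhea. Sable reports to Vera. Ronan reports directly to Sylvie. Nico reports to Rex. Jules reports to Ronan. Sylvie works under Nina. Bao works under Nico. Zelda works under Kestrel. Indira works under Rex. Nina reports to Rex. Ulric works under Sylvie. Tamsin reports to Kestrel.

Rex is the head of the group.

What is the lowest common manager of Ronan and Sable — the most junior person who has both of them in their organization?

Nina

Ronan's chain of managers is Sylvie, Nina, Rex. Sable's chain of managers is Vera, Nina, Rex. The first manager that appears in both chains is Nina.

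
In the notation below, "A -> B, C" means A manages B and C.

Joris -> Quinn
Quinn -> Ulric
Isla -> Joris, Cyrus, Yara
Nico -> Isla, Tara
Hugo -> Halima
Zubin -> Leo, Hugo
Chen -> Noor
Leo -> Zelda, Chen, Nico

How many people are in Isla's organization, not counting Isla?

Isla directly manages Joris, Cyrus, Yara. Under Joris: Quinn, Ulric (2). Cyrus has no reports. Yara has no reports. So Isla's organization is 3 direct reports plus everyone under them: 3 + 1 + 1 = 5.

5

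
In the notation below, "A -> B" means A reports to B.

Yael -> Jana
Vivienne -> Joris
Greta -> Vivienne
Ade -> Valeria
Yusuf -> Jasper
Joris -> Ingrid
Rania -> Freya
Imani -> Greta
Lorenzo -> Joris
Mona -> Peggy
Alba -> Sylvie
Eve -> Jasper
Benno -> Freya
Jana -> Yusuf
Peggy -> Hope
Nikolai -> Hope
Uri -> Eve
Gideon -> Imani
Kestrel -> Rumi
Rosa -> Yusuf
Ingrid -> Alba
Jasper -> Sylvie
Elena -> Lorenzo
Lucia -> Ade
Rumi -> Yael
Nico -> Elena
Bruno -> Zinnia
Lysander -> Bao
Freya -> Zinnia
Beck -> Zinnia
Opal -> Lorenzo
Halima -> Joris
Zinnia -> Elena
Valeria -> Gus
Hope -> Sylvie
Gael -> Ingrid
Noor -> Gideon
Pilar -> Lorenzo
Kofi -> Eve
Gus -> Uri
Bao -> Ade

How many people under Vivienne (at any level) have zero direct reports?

The only person in Vivienne's organization with no one reporting to them is Noor. That is 1.

1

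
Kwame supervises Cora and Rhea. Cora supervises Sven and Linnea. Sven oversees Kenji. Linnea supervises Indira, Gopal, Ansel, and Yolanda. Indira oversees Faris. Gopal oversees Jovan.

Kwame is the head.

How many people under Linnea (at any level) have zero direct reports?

The people in Linnea's organization with no one reporting to them are Yolanda, Ansel, Jovan, Faris. That is 4.

4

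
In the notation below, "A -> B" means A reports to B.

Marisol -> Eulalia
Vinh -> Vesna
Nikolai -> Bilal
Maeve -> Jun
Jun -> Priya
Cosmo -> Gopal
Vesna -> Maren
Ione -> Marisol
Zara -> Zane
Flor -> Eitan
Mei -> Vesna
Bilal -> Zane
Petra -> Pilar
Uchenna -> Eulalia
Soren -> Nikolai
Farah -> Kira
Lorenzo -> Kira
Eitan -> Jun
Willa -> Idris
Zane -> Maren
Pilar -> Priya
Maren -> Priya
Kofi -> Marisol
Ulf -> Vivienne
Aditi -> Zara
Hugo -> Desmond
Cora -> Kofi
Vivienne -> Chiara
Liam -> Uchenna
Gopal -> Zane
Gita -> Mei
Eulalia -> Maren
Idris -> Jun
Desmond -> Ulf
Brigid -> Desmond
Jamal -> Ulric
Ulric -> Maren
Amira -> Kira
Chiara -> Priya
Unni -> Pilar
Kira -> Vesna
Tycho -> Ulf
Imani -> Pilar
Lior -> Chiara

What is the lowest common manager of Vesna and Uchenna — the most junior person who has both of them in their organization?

Maren

Vesna's chain of managers is Maren, Priya. Uchenna's chain of managers is Eulalia, Maren, Priya. The first manager that appears in both chains is Maren.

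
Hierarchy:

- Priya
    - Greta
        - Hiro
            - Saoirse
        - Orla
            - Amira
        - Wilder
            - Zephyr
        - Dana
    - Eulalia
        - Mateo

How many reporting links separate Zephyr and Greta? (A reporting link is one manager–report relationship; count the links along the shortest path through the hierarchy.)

Zephyr is in Greta's organization: the chain from Zephyr up to Greta is Zephyr → Wilder → Greta, which is 2 links.

2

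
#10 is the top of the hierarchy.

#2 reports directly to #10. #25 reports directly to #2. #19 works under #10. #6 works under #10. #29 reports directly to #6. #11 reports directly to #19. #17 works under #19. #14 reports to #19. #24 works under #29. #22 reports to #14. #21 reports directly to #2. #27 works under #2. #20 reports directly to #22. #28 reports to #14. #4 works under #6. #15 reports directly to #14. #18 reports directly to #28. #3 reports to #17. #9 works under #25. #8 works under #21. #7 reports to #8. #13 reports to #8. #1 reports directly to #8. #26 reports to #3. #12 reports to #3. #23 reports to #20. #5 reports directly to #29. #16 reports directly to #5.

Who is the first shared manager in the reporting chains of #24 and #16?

#29

#24's chain of managers is #29, #6, #10. #16's chain of managers is #5, #29, #6, #10. The first manager that appears in both chains is #29.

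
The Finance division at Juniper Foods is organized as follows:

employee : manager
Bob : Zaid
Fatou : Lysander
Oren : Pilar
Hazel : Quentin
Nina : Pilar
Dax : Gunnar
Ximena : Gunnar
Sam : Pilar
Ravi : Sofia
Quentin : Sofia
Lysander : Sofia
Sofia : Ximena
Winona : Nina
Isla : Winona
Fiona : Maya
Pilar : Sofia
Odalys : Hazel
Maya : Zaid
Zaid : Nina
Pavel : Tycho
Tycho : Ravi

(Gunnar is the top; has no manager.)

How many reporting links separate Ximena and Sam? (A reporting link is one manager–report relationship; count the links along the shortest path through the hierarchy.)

Sam is in Ximena's organization: the chain from Sam up to Ximena is Sam → Pilar → Sofia → Ximena, which is 3 links.

3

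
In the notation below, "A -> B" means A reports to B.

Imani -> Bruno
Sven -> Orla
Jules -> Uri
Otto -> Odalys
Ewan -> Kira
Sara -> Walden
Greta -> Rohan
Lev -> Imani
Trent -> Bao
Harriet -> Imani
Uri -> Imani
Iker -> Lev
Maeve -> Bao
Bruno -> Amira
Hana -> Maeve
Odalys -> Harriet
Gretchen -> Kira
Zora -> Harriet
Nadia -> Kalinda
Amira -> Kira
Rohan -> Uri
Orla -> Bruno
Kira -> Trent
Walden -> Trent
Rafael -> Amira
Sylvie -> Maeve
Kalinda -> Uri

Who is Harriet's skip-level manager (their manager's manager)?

Harriet reports to Imani, and Imani reports to Bruno. So Harriet's skip-level manager is Bruno.

Bruno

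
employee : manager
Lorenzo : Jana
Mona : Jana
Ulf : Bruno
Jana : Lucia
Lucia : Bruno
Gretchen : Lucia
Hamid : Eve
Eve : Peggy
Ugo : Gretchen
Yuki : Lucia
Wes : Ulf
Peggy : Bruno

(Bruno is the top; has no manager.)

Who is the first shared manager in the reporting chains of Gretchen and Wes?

Gretchen's chain of managers is Lucia, Bruno. Wes's chain of managers is Ulf, Bruno. The first manager that appears in both chains is Bruno.

Bruno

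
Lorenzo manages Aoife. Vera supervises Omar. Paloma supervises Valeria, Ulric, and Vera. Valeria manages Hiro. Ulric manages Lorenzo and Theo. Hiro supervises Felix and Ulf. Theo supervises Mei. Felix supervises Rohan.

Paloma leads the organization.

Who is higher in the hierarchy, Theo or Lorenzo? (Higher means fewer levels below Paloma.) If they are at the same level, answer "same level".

Both Theo and Lorenzo are 2 levels below Paloma.

same level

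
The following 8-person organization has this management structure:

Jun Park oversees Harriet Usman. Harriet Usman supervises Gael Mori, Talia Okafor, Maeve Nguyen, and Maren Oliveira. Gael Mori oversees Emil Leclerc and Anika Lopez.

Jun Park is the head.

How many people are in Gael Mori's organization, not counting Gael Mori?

2

Gael Mori directly manages Emil Leclerc, Anika Lopez. Emil Leclerc has no reports. Anika Lopez has no reports. So Gael Mori's organization is 2 direct reports plus everyone under them: 1 + 1 = 2.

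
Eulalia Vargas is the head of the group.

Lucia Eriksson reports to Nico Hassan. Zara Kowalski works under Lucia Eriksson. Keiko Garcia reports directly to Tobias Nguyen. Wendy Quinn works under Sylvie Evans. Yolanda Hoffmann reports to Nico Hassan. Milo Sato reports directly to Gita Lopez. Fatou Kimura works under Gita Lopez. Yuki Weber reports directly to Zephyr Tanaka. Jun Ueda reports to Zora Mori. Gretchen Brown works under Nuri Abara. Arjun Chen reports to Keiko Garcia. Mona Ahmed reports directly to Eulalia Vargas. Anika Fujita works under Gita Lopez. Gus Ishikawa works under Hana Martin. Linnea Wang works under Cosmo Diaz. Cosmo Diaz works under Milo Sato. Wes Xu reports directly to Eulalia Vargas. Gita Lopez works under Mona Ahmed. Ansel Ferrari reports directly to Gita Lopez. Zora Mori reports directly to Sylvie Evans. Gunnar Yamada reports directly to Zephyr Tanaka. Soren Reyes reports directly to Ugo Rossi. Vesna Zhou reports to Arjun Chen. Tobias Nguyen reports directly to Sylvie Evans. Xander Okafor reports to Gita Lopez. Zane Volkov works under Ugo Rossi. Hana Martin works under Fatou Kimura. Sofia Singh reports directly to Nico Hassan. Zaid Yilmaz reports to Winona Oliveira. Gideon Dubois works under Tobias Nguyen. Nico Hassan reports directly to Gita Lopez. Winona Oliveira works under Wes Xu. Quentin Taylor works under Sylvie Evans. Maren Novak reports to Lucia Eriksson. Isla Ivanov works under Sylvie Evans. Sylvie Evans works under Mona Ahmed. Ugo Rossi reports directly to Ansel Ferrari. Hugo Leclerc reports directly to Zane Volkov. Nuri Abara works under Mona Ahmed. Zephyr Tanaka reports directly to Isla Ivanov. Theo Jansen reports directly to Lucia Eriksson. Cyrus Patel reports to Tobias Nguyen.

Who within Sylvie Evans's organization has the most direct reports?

Direct-report counts within Sylvie Evans's organization: Sylvie Evans has 5; Zora Mori has 1; Tobias Nguyen has 3; Keiko Garcia has 1; Arjun Chen has 1; Isla Ivanov has 1; Zephyr Tanaka has 2. The largest is 5, held by Sylvie Evans.

Sylvie Evans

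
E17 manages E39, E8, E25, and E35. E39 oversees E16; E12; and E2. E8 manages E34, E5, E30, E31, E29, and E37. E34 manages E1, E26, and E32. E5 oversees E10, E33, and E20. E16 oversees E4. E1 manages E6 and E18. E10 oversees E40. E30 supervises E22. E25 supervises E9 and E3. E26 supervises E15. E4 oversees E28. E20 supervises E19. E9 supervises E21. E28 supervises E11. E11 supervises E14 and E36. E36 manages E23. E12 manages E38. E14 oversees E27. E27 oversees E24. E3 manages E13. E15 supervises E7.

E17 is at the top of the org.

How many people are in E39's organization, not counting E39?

E39 directly manages E16, E12, E2. Under E16: E4, E28, E11, E14, E27, E24, E36, E23 (8). Under E12: E38 (1). E2 has no reports. So E39's organization is 3 direct reports plus everyone under them: 9 + 2 + 1 = 12.

12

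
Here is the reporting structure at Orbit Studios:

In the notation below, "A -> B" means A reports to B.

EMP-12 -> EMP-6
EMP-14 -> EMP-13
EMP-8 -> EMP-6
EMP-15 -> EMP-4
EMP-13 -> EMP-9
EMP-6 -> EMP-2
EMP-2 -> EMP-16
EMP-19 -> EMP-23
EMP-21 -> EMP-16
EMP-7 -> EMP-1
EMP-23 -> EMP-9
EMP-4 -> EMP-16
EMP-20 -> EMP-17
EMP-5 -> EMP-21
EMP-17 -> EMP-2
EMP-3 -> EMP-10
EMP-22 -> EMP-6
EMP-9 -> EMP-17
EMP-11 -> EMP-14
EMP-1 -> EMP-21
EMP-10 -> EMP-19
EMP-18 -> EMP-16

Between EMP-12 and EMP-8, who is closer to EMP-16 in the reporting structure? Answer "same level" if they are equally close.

Both EMP-12 and EMP-8 are 3 levels below EMP-16.

same level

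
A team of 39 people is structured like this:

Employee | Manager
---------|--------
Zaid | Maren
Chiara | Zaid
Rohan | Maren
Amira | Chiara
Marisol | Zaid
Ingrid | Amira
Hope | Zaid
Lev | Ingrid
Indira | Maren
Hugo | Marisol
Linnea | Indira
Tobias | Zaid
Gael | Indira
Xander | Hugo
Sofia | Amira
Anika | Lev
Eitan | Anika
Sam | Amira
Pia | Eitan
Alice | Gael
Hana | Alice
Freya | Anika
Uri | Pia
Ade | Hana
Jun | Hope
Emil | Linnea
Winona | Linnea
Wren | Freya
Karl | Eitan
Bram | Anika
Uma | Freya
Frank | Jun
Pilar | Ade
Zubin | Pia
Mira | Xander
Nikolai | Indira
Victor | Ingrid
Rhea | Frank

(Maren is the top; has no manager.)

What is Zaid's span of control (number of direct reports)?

4

Zaid directly manages Chiara, Marisol, Hope, Tobias. That is 4 direct reports.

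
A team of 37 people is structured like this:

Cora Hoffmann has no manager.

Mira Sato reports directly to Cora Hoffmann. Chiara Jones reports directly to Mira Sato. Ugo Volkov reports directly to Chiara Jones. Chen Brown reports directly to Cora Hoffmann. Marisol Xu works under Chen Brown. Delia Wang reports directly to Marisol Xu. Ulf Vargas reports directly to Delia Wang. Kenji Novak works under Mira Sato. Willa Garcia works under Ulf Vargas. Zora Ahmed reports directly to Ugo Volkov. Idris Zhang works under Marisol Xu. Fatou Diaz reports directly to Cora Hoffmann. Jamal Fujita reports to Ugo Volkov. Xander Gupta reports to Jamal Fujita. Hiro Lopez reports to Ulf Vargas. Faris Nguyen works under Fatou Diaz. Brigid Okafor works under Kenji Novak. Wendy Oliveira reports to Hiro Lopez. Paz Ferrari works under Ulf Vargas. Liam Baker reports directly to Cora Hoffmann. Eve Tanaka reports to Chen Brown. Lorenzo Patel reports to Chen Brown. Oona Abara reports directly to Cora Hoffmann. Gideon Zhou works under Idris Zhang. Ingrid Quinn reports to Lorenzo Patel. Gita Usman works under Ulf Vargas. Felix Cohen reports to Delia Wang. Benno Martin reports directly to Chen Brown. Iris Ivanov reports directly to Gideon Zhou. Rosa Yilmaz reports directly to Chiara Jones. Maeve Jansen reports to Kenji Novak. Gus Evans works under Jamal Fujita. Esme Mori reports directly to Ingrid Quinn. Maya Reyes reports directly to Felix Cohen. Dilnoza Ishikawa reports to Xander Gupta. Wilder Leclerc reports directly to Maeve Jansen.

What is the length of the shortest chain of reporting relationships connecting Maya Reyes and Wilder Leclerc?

9

Maya Reyes is 5 levels below Cora Hoffmann, and Wilder Leclerc is 4 levels below Cora Hoffmann (their lowest common manager). The shortest path runs up from Maya Reyes to Cora Hoffmann and back down to Wilder Leclerc: 5 + 4 = 9 links.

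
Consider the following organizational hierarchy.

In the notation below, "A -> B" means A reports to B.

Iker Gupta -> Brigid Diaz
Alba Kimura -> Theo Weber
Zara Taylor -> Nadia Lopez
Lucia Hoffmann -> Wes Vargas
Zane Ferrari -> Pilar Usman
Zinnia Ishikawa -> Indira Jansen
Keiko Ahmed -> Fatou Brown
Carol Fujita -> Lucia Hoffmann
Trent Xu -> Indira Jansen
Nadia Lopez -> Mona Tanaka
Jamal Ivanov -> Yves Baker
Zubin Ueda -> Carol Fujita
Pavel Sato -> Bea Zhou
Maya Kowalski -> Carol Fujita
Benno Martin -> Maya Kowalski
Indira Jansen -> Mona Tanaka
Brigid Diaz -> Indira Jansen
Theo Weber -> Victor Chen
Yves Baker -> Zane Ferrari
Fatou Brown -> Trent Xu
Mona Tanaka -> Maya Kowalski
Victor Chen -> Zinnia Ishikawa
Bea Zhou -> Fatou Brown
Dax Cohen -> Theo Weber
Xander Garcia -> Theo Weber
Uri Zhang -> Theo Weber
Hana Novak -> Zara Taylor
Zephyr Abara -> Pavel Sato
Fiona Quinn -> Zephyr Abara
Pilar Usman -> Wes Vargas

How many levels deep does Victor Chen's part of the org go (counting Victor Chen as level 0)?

2

The longest chain under Victor Chen runs Victor Chen → Theo Weber → Dax Cohen, which is 2 levels below Victor Chen.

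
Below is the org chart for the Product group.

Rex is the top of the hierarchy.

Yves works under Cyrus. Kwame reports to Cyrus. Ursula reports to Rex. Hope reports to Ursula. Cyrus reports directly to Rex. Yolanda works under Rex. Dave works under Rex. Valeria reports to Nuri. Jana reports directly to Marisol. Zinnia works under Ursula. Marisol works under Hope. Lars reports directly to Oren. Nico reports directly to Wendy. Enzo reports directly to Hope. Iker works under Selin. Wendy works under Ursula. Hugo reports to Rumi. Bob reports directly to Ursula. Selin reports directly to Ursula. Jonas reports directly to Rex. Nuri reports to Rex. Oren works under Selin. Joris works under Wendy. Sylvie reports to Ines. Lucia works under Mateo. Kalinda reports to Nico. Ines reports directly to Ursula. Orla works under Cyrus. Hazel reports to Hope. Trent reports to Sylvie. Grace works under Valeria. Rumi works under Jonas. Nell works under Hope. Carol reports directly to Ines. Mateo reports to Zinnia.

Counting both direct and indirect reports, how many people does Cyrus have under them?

Cyrus directly manages Kwame, Yves, Orla. Kwame has no reports. Yves has no reports. Orla has no reports. So Cyrus's organization is 3 direct reports plus everyone under them: 1 + 1 + 1 = 3.

3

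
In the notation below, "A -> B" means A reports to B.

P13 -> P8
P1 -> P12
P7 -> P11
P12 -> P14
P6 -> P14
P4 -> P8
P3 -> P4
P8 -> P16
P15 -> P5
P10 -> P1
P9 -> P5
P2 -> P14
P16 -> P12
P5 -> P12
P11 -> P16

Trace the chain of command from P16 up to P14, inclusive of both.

P16 -> P12 -> P14

P16 reports to P12. P12 reports to P14. P14 is at the top.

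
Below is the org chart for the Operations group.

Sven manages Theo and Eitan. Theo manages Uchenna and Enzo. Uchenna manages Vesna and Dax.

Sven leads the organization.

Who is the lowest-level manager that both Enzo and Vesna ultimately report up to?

Enzo's chain of managers is Theo, Sven. Vesna's chain of managers is Uchenna, Theo, Sven. The first manager that appears in both chains is Theo.

Theo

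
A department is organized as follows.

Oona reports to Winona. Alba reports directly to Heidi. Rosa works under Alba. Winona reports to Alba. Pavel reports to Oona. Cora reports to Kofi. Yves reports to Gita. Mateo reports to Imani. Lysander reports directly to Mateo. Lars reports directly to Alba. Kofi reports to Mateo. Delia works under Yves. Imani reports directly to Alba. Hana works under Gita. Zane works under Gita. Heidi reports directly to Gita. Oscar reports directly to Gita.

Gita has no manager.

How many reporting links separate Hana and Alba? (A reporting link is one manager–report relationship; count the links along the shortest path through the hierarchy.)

Hana is 1 level below Gita, and Alba is 2 levels below Gita (their lowest common manager). The shortest path runs up from Hana to Gita and back down to Alba: 1 + 2 = 3 links.

3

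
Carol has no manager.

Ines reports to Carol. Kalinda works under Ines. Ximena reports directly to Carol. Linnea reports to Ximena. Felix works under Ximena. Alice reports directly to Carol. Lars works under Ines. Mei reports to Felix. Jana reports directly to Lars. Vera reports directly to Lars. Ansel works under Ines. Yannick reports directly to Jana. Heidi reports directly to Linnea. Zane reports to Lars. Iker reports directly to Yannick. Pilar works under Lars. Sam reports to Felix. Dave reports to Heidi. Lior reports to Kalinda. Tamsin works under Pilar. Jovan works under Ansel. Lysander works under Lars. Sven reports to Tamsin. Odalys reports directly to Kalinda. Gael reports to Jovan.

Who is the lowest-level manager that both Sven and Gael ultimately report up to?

Ines

Sven's chain of managers is Tamsin, Pilar, Lars, Ines, Carol. Gael's chain of managers is Jovan, Ansel, Ines, Carol. The first manager that appears in both chains is Ines.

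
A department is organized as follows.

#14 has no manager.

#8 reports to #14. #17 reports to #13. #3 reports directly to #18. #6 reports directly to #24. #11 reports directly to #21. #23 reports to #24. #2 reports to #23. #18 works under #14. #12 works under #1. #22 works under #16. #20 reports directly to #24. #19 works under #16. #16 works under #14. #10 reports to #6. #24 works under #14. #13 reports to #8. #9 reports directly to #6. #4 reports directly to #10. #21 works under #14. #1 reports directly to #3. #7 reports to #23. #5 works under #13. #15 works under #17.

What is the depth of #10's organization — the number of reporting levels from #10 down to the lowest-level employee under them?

The longest chain under #10 runs #10 → #4, which is 1 level below #10.

1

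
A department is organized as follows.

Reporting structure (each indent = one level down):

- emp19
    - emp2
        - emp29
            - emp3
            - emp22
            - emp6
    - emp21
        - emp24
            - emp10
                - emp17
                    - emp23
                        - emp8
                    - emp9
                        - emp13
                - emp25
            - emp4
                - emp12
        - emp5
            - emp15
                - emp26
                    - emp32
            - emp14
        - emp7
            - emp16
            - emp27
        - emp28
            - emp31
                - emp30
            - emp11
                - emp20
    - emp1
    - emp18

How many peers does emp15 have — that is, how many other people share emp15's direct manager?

emp15 reports to emp5. emp5's other direct reports are emp14 — 1 peer.

1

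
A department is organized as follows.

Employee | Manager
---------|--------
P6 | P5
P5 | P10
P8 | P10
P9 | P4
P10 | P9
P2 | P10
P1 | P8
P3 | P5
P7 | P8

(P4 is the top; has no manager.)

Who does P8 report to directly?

P10

P8 reports directly to P10.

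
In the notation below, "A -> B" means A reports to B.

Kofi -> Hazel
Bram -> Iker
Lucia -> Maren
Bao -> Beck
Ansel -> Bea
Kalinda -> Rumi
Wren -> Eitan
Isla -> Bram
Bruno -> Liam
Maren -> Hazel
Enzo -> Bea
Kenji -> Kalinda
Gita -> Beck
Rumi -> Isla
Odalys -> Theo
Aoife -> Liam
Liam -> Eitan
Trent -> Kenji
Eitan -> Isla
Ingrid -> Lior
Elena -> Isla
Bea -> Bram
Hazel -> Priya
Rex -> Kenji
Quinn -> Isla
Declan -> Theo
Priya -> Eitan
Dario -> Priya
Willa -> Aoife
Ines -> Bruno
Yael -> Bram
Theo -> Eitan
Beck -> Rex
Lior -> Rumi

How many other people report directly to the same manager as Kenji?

0

Kenji reports to Kalinda, and Kalinda has no other direct reports. Kenji has 0 peers.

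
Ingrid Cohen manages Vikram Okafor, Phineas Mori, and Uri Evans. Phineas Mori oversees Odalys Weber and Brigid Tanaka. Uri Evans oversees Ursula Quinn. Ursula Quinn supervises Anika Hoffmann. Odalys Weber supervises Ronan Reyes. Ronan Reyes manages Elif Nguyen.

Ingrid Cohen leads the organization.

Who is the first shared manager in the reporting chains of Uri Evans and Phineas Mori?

Ingrid Cohen

Uri Evans's chain of managers is Ingrid Cohen. Phineas Mori's chain of managers is Ingrid Cohen. The first manager that appears in both chains is Ingrid Cohen.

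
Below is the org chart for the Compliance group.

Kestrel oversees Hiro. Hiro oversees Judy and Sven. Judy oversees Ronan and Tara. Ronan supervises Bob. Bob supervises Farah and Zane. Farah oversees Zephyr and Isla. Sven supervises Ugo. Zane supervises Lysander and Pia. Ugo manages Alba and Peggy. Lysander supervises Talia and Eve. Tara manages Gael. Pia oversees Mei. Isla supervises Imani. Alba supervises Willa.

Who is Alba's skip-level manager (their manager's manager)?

Sven

Alba reports to Ugo, and Ugo reports to Sven. So Alba's skip-level manager is Sven.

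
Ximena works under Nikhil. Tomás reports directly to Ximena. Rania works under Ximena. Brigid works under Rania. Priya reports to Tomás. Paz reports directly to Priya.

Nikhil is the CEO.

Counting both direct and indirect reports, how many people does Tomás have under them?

Tomás directly manages Priya. Under Priya: Paz (1). That's 2 in total.

2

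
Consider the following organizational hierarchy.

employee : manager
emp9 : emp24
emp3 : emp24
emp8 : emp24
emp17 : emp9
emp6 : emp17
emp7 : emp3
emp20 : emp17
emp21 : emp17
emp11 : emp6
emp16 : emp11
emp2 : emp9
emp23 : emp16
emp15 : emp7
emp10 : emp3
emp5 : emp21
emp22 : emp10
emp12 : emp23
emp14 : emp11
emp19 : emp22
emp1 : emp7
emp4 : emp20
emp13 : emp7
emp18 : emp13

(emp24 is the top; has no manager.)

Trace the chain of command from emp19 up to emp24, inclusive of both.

emp19 reports to emp22. emp22 reports to emp10. emp10 reports to emp3. emp3 reports to emp24. emp24 is at the top.

emp19 -> emp22 -> emp10 -> emp3 -> emp24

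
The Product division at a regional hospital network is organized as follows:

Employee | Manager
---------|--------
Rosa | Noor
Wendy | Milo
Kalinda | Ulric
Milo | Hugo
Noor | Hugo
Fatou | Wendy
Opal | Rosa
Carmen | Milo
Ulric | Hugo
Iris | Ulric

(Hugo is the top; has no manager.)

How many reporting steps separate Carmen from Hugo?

2

Chain from Carmen up to Hugo: Carmen → Milo → Hugo. That is 2 steps up, so Carmen is 2 levels below Hugo.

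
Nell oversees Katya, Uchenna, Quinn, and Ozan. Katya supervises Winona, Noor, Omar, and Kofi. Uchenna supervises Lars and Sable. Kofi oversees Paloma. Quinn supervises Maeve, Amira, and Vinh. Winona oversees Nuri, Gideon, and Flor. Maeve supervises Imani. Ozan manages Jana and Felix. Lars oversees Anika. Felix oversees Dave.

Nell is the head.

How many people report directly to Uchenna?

Uchenna directly manages Lars, Sable. That is 2 direct reports.

2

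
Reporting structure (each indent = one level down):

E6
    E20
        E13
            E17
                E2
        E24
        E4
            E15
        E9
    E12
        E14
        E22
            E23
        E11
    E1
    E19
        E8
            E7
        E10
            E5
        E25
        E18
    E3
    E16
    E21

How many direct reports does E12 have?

E12 directly manages E14, E22, E11. That is 3 direct reports.

3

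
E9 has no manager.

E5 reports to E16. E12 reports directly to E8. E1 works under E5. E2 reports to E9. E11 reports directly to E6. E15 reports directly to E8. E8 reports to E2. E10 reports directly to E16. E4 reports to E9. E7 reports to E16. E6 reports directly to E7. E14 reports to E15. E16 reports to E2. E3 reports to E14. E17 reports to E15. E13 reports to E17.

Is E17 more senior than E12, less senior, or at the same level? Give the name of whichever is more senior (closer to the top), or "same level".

E17 is 4 levels below E9; E12 is 3. E12 is higher.

E12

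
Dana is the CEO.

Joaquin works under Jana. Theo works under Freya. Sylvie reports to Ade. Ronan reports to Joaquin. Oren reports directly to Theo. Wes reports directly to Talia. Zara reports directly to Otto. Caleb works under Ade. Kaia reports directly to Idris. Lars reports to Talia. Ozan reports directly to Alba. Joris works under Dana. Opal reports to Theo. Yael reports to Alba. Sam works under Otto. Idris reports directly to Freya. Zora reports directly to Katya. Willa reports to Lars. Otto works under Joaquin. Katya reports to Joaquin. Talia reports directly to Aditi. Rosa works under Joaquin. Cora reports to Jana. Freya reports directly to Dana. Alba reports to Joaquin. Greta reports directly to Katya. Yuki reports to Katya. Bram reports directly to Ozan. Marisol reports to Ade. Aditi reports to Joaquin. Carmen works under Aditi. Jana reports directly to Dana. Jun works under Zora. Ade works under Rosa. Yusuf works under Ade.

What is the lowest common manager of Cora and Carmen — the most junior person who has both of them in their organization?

Jana

Cora's chain of managers is Jana, Dana. Carmen's chain of managers is Aditi, Joaquin, Jana, Dana. The first manager that appears in both chains is Jana.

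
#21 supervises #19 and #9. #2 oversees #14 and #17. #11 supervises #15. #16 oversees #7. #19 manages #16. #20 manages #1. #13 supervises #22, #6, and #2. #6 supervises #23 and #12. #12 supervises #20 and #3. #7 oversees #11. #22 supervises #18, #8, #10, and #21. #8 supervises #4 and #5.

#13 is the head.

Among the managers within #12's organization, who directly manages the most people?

Direct-report counts within #12's organization: #12 has 2; #20 has 1. The largest is 2, held by #12.

#12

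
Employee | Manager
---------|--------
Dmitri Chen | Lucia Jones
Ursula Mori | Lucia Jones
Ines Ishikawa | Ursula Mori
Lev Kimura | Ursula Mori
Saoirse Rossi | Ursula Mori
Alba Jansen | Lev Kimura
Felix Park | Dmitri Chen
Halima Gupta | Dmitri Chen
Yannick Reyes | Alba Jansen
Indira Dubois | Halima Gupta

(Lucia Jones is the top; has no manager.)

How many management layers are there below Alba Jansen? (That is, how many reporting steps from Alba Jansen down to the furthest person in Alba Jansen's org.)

1

The longest chain under Alba Jansen runs Alba Jansen → Yannick Reyes, which is 1 level below Alba Jansen.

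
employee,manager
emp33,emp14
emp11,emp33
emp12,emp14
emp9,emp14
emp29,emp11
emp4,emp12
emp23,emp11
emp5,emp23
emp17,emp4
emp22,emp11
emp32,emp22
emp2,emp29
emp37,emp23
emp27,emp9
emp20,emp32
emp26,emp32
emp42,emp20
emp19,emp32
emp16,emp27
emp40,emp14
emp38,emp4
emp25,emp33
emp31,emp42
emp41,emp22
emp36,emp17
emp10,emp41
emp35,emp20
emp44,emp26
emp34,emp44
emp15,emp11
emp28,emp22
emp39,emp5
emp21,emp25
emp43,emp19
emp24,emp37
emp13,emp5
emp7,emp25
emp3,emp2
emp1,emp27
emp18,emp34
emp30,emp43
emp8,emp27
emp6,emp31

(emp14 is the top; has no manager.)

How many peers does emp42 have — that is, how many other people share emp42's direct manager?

emp42 reports to emp20. emp20's other direct reports are emp35 — 1 peer.

1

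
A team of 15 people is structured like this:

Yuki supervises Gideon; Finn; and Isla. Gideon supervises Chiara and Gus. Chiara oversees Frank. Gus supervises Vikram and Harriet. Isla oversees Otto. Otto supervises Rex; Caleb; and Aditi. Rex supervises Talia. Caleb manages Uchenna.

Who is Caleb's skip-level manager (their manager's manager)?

Caleb reports to Otto, and Otto reports to Isla. So Caleb's skip-level manager is Isla.

Isla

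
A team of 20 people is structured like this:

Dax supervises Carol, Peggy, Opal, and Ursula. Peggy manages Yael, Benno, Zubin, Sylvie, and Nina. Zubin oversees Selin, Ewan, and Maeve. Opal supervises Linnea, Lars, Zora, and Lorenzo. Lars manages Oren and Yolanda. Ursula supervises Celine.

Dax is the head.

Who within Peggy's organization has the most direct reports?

Direct-report counts within Peggy's organization: Peggy has 5; Zubin has 3. The largest is 5, held by Peggy.

Peggy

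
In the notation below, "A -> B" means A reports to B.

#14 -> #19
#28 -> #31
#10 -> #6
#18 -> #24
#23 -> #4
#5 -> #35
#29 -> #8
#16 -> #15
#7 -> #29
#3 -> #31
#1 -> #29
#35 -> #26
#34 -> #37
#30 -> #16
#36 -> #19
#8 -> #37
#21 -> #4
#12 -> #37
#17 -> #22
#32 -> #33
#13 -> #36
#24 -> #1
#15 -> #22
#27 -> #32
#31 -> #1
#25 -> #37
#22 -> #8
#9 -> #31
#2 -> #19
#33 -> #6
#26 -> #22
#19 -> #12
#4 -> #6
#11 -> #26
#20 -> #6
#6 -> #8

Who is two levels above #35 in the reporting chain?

#22

#35 reports to #26, and #26 reports to #22. So #35's skip-level manager is #22.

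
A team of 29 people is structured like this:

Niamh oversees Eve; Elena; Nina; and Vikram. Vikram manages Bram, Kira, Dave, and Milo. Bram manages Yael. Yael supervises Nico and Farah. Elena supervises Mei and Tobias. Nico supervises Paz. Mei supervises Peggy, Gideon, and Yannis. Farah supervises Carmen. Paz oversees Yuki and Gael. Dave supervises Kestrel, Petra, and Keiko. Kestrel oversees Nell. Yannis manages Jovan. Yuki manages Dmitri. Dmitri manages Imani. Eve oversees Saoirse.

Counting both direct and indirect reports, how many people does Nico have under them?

5

Nico directly manages Paz. Under Paz: Gael, Yuki, Dmitri, Imani (4). That's 5 in total.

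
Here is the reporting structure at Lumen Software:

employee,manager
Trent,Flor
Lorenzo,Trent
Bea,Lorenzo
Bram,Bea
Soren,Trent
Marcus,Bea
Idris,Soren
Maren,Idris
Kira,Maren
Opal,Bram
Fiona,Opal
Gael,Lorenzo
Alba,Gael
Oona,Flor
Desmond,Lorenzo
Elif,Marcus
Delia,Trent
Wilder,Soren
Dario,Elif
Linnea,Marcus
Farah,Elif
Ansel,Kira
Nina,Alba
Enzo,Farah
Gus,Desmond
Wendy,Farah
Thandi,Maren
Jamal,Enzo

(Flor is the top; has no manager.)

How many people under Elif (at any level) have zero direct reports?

The people in Elif's organization with no one reporting to them are Wendy, Jamal, Dario. That is 3.

3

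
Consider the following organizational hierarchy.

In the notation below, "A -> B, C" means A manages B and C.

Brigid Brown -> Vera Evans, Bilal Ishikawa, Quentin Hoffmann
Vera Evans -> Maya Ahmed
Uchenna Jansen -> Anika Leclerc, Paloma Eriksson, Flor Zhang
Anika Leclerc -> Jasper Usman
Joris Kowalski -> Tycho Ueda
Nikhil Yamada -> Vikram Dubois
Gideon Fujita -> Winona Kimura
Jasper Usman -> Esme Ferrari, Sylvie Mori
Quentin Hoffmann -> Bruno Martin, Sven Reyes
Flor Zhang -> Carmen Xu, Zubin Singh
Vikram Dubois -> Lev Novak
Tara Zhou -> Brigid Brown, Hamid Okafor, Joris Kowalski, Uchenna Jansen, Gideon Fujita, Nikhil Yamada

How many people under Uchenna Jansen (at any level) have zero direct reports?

5

The people in Uchenna Jansen's organization with no one reporting to them are Zubin Singh, Carmen Xu, Paloma Eriksson, Sylvie Mori, Esme Ferrari. That is 5.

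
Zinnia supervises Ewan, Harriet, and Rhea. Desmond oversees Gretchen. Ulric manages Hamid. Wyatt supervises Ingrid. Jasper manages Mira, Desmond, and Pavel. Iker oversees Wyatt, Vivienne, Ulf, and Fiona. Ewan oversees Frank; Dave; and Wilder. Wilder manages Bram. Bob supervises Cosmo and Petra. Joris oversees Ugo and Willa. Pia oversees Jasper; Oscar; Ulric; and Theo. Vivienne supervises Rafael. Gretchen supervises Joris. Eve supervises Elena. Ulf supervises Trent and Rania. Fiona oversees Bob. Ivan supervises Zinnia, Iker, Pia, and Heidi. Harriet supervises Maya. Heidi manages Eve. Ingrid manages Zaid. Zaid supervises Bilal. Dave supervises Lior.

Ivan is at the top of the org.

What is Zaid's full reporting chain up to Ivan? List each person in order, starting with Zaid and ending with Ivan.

Zaid -> Ingrid -> Wyatt -> Iker -> Ivan

Zaid reports to Ingrid. Ingrid reports to Wyatt. Wyatt reports to Iker. Iker reports to Ivan. Ivan is at the top.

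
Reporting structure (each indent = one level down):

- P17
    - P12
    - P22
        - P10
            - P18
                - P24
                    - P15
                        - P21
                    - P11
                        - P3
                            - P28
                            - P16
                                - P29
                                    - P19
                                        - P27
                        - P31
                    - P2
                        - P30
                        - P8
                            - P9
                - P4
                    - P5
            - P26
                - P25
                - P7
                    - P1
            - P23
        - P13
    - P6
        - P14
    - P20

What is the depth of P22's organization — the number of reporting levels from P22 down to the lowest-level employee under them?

The longest chain under P22 runs P22 → P10 → P18 → P24 → P11 → P3 → P16 → P29 → P19 → P27, which is 9 levels below P22.

9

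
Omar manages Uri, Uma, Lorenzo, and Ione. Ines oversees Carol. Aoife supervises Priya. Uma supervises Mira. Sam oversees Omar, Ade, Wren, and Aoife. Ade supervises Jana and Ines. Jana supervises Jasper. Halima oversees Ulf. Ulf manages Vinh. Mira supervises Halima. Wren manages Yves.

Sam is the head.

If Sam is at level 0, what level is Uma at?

Chain from Uma up to Sam: Uma → Omar → Sam. That is 2 steps up, so Uma is 2 levels below Sam.

2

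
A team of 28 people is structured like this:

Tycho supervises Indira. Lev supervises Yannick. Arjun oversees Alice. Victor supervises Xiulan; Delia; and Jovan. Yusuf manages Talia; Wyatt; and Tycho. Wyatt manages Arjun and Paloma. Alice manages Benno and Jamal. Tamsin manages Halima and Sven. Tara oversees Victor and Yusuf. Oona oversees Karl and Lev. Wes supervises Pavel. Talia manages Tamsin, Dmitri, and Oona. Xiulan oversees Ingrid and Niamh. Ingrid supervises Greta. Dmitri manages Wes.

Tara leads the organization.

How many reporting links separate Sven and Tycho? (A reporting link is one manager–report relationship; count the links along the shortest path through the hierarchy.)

Sven is 3 levels below Yusuf, and Tycho is 1 level below Yusuf (their lowest common manager). The shortest path runs up from Sven to Yusuf and back down to Tycho: 3 + 1 = 4 links.

4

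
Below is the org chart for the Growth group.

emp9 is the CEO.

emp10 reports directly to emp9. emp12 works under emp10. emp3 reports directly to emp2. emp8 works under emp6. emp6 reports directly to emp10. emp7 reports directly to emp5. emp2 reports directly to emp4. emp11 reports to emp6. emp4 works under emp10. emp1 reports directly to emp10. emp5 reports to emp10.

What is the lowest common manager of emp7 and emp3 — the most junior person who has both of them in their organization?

emp10

emp7's chain of managers is emp5, emp10, emp9. emp3's chain of managers is emp2, emp4, emp10, emp9. The first manager that appears in both chains is emp10.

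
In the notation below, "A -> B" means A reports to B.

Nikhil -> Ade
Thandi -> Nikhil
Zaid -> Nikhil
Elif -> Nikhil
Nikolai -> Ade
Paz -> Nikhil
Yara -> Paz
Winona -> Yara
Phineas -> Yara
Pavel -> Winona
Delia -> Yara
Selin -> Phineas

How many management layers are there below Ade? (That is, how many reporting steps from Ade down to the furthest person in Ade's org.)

5

The longest chain under Ade runs Ade → Nikhil → Paz → Yara → Phineas → Selin, which is 5 levels below Ade.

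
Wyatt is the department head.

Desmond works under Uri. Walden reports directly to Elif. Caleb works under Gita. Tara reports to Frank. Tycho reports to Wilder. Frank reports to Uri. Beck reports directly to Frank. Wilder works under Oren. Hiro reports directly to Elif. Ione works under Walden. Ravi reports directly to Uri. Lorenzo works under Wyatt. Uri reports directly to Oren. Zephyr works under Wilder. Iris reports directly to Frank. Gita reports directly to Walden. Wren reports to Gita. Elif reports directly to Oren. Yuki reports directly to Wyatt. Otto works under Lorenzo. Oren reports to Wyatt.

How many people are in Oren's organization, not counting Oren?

17

Oren directly manages Elif, Uri, Wilder. Under Elif: Walden, Ione, Gita, Caleb, Wren, Hiro (6). Under Uri: Desmond, Ravi, Frank, Beck, Tara, Iris (6). Under Wilder: Tycho, Zephyr (2). So Oren's organization is 3 direct reports plus everyone under them: 7 + 7 + 3 = 17.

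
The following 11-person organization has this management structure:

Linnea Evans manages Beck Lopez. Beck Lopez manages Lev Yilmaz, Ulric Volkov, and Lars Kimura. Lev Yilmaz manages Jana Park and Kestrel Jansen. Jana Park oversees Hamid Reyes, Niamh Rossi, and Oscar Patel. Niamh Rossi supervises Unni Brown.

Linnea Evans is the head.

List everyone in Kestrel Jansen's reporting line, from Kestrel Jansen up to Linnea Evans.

Kestrel Jansen reports to Lev Yilmaz. Lev Yilmaz reports to Beck Lopez. Beck Lopez reports to Linnea Evans. Linnea Evans is at the top.

Kestrel Jansen -> Lev Yilmaz -> Beck Lopez -> Linnea Evans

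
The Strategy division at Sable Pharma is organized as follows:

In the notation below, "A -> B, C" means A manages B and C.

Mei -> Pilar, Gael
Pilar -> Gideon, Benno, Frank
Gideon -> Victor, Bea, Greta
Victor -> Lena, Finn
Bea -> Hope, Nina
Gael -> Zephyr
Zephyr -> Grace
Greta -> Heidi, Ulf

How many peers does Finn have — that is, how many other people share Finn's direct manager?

1

Finn reports to Victor. Victor's other direct reports are Lena — 1 peer.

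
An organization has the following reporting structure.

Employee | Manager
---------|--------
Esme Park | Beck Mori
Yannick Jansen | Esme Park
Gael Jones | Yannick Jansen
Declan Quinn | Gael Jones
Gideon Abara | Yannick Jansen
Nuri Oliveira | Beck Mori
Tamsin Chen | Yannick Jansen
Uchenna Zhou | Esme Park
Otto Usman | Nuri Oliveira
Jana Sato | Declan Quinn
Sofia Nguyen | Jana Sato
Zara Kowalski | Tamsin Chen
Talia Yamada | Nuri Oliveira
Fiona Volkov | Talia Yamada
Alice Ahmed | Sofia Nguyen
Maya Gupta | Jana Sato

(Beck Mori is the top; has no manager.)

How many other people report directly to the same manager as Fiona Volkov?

Fiona Volkov reports to Talia Yamada, and Talia Yamada has no other direct reports. Fiona Volkov has 0 peers.

0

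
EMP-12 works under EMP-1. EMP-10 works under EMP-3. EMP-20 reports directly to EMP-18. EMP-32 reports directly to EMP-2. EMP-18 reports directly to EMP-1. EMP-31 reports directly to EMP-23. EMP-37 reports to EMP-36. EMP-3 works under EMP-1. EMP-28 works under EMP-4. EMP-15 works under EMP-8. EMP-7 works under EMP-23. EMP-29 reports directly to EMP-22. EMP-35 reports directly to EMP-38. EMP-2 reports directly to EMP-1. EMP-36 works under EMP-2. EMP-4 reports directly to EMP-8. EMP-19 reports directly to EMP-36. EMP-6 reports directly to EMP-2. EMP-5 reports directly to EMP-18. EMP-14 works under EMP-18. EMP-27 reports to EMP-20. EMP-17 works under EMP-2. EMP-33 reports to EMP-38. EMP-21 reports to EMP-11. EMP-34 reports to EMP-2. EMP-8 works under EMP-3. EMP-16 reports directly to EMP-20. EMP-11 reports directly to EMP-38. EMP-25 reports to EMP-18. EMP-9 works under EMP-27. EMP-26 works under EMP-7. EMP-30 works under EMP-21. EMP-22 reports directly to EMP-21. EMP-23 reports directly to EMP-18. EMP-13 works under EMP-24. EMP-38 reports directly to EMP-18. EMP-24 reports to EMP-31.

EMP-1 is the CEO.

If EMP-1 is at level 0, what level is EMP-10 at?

2

Chain from EMP-10 up to EMP-1: EMP-10 → EMP-3 → EMP-1. That is 2 steps up, so EMP-10 is 2 levels below EMP-1.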